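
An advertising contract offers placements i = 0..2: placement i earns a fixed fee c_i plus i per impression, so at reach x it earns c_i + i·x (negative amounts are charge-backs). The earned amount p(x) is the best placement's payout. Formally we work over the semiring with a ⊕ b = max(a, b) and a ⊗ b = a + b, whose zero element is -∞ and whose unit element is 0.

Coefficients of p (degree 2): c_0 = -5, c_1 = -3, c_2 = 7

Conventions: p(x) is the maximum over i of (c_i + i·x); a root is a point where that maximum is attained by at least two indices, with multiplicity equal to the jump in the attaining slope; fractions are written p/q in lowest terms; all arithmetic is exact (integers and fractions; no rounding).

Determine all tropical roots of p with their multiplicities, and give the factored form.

hull edge (i=0, c=-5) to (i=2, c=7): slope 6, span 2
Factored form: p(x) = 7 ⊗ (x ⊕ (-6)) ⊗ (x ⊕ (-6))
Answer: roots = -6 (mult 2)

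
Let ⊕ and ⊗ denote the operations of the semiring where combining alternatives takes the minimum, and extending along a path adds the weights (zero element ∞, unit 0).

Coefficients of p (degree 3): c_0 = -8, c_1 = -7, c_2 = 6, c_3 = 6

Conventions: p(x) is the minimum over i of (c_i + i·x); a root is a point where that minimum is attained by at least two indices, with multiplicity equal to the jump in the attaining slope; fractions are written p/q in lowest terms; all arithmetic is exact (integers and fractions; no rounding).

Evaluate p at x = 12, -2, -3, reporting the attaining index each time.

p(12) = min(-8+0·12=-8, -7+1·12=5, 6+2·12=30, 6+3·12=42) = -8 (attained by i=0)
p(-2) = min(-8+0·(-2)=-8, -7+1·(-2)=-9, 6+2·(-2)=2, 6+3·(-2)=0) = -9 (attained by i=1)
p(-3) = min(-8+0·(-3)=-8, -7+1·(-3)=-10, 6+2·(-3)=0, 6+3·(-3)=-3) = -10 (attained by i=1)
Answer: p(12) = -8; p(-2) = -9; p(-3) = -10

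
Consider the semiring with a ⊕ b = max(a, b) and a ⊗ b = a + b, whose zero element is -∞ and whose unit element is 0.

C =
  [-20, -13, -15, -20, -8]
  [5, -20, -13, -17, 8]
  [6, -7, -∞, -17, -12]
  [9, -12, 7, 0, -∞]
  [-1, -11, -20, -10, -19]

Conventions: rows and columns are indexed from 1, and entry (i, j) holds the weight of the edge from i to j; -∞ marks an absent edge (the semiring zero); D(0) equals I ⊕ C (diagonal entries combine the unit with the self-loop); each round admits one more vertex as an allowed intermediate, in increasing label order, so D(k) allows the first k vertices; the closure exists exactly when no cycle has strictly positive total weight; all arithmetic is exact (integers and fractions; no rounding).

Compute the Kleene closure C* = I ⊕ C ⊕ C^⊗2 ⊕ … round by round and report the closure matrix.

D(0):
  [0, -13, -15, -20, -8]
  [5, 0, -13, -17, 8]
  [6, -7, 0, -17, -12]
  [9, -12, 7, 0, -∞]
  [-1, -11, -20, -10, 0]
D(1):
  [0, -13, -15, -20, -8]
  [5, 0, -10, -15, 8]
  [6, -7, 0, -14, -2]
  [9, -4, 7, 0, 1]
  [-1, -11, -16, -10, 0]
D(2):
  [0, -13, -15, -20, -5]
  [5, 0, -10, -15, 8]
  [6, -7, 0, -14, 1]
  [9, -4, 7, 0, 4]
  [-1, -11, -16, -10, 0]
D(3):
  [0, -13, -15, -20, -5]
  [5, 0, -10, -15, 8]
  [6, -7, 0, -14, 1]
  [13, 0, 7, 0, 8]
  [-1, -11, -16, -10, 0]
D(4):
  [0, -13, -13, -20, -5]
  [5, 0, -8, -15, 8]
  [6, -7, 0, -14, 1]
  [13, 0, 7, 0, 8]
  [3, -10, -3, -10, 0]
D(5):
  [0, -13, -8, -15, -5]
  [11, 0, 5, -2, 8]
  [6, -7, 0, -9, 1]
  [13, 0, 7, 0, 8]
  [3, -10, -3, -10, 0]
Answer: C* = [[0, -13, -8, -15, -5], [11, 0, 5, -2, 8], [6, -7, 0, -9, 1], [13, 0, 7, 0, 8], [3, -10, -3, -10, 0]]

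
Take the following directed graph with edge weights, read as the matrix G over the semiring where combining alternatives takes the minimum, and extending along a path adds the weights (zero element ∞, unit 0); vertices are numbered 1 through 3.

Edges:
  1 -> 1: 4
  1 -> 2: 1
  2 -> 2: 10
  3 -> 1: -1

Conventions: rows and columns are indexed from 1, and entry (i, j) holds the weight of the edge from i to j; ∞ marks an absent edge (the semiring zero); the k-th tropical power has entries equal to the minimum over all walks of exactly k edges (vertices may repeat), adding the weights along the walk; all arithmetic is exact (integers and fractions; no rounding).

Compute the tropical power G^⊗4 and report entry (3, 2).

G^⊗2:
  [8, 5, ∞]
  [∞, 20, ∞]
  [3, 0, ∞]
G^⊗3:
  [12, 9, ∞]
  [∞, 30, ∞]
  [7, 4, ∞]
G^⊗4:
  [16, 13, ∞]
  [∞, 40, ∞]
  [11, 8, ∞]
Key observation: the optimum is the walk 3->1->1->1->2, with weight (-1) + 4 + 4 + 1 = 8.
Optimal value attained by: walk 3->1->1->1->2.
Answer: (G^⊗4)[3][2] = 8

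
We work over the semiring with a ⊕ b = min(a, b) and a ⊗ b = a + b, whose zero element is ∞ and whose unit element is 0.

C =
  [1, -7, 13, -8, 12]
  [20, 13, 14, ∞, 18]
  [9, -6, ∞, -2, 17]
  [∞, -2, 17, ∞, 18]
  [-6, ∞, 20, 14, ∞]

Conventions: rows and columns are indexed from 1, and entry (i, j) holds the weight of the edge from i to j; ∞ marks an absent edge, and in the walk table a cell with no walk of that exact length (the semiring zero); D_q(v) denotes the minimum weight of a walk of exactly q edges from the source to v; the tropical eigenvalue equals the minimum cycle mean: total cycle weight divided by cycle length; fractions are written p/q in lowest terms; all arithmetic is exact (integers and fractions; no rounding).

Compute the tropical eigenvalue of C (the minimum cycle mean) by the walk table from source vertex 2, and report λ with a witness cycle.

q=0: [∞, 0, ∞, ∞, ∞]
q=1: [20, 13, 14, ∞, 18]
q=2: [12, 8, 27, 12, 31]
q=3: [13, 5, 22, 4, 24]
q=4: [14, 2, 19, 5, 22]
q=5: [15, 3, 16, 6, 20]
Optimal cycle mean attained by: cycle 1->4->2->5->1, total (-8) + (-2) + 18 + (-6), length 4.
Answer: λ = 1/2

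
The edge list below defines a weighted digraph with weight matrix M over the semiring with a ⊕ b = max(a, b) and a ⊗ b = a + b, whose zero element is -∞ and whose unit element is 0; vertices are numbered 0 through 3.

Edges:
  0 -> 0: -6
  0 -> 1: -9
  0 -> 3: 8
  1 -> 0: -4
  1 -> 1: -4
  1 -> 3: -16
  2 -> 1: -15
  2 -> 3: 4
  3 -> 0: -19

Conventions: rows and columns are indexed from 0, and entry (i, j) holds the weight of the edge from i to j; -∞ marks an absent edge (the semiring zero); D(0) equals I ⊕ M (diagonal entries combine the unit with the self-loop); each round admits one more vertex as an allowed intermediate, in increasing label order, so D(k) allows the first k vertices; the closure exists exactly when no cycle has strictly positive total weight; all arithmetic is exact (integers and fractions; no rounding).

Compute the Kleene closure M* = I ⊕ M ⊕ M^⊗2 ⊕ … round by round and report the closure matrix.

D(0):
  [0, -9, -∞, 8]
  [-4, 0, -∞, -16]
  [-∞, -15, 0, 4]
  [-19, -∞, -∞, 0]
D(1):
  [0, -9, -∞, 8]
  [-4, 0, -∞, 4]
  [-∞, -15, 0, 4]
  [-19, -28, -∞, 0]
D(2):
  [0, -9, -∞, 8]
  [-4, 0, -∞, 4]
  [-19, -15, 0, 4]
  [-19, -28, -∞, 0]
D(3):
  [0, -9, -∞, 8]
  [-4, 0, -∞, 4]
  [-19, -15, 0, 4]
  [-19, -28, -∞, 0]
D(4):
  [0, -9, -∞, 8]
  [-4, 0, -∞, 4]
  [-15, -15, 0, 4]
  [-19, -28, -∞, 0]
Answer: M* = [[0, -9, -∞, 8], [-4, 0, -∞, 4], [-15, -15, 0, 4], [-19, -28, -∞, 0]]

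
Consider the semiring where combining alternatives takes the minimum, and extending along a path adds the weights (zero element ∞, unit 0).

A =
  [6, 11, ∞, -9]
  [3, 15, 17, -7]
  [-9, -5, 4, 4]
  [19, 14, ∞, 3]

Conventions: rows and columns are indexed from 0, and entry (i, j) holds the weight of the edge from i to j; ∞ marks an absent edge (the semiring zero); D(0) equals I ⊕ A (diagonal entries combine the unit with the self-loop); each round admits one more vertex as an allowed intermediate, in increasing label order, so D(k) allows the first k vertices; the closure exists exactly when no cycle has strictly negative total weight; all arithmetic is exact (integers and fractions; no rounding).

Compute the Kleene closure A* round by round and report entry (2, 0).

D(0):
  [0, 11, ∞, -9]
  [3, 0, 17, -7]
  [-9, -5, 0, 4]
  [19, 14, ∞, 0]
D(1):
  [0, 11, ∞, -9]
  [3, 0, 17, -7]
  [-9, -5, 0, -18]
  [19, 14, ∞, 0]
D(2):
  [0, 11, 28, -9]
  [3, 0, 17, -7]
  [-9, -5, 0, -18]
  [17, 14, 31, 0]
D(3):
  [0, 11, 28, -9]
  [3, 0, 17, -7]
  [-9, -5, 0, -18]
  [17, 14, 31, 0]
D(4):
  [0, 5, 22, -9]
  [3, 0, 17, -7]
  [-9, -5, 0, -18]
  [17, 14, 31, 0]
Answer: A*[2][0] = -9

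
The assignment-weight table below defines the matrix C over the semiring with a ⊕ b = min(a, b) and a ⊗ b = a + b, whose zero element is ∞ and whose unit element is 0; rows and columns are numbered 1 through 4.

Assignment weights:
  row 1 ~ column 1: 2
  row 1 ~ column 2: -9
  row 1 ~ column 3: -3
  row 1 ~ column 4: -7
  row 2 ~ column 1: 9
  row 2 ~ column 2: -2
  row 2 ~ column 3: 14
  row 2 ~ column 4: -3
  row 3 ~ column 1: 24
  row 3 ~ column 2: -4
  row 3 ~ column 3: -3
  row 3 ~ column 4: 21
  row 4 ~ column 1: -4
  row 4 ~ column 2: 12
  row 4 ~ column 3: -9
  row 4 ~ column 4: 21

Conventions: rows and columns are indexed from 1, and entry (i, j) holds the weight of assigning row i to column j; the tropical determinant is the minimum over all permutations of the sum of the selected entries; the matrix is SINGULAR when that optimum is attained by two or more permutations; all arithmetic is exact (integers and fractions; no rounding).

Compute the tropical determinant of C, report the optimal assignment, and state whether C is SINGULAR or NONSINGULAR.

σ = (1, 2, 3, 4): 2 + (-2) + (-3) + 21 = 18
σ = (1, 2, 4, 3): 2 + (-2) + 21 + (-9) = 12
σ = (1, 3, 2, 4): 2 + 14 + (-4) + 21 = 33
σ = (1, 3, 4, 2): 2 + 14 + 21 + 12 = 49
σ = (1, 4, 2, 3): 2 + (-3) + (-4) + (-9) = -14
σ = (1, 4, 3, 2): 2 + (-3) + (-3) + 12 = 8
σ = (2, 1, 3, 4): (-9) + 9 + (-3) + 21 = 18
σ = (2, 1, 4, 3): (-9) + 9 + 21 + (-9) = 12
σ = (2, 3, 1, 4): (-9) + 14 + 24 + 21 = 50
σ = (2, 3, 4, 1): (-9) + 14 + 21 + (-4) = 22
σ = (2, 4, 1, 3): (-9) + (-3) + 24 + (-9) = 3
σ = (2, 4, 3, 1): (-9) + (-3) + (-3) + (-4) = -19
σ = (3, 1, 2, 4): (-3) + 9 + (-4) + 21 = 23
σ = (3, 1, 4, 2): (-3) + 9 + 21 + 12 = 39
σ = (3, 2, 1, 4): (-3) + (-2) + 24 + 21 = 40
σ = (3, 2, 4, 1): (-3) + (-2) + 21 + (-4) = 12
σ = (3, 4, 1, 2): (-3) + (-3) + 24 + 12 = 30
σ = (3, 4, 2, 1): (-3) + (-3) + (-4) + (-4) = -14
σ = (4, 1, 2, 3): (-7) + 9 + (-4) + (-9) = -11
σ = (4, 1, 3, 2): (-7) + 9 + (-3) + 12 = 11
σ = (4, 2, 1, 3): (-7) + (-2) + 24 + (-9) = 6
σ = (4, 2, 3, 1): (-7) + (-2) + (-3) + (-4) = -16
σ = (4, 3, 1, 2): (-7) + 14 + 24 + 12 = 43
σ = (4, 3, 2, 1): (-7) + 14 + (-4) + (-4) = -1
Optimal value attained by: σ = (2, 4, 3, 1).
Answer: det⊕(C) = -19; verdict: NONSINGULAR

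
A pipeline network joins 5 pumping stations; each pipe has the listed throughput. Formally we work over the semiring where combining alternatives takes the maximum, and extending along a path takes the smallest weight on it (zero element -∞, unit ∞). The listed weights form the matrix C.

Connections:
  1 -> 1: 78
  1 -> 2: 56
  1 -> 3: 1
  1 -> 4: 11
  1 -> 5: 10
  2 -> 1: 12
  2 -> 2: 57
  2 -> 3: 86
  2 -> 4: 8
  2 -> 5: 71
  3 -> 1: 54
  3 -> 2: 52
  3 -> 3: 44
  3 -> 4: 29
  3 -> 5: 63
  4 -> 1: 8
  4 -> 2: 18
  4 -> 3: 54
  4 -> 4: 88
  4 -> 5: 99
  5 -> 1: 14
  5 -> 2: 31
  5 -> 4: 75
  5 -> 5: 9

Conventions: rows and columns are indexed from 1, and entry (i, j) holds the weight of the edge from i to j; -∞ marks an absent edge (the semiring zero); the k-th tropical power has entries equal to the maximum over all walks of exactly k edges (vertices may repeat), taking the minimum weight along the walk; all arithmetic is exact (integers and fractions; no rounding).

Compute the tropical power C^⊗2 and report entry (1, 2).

C^⊗2:
  [78, 56, 56, 11, 56]
  [54, 57, 57, 71, 63]
  [54, 54, 52, 63, 52]
  [54, 52, 54, 88, 88]
  [14, 31, 54, 75, 75]
Key observation: the optimum is the walk 1->1->2, with weight 78 min 56 = 56.
Optimal value attained by: walk 1->1->2.
Answer: (C^⊗2)[1][2] = 56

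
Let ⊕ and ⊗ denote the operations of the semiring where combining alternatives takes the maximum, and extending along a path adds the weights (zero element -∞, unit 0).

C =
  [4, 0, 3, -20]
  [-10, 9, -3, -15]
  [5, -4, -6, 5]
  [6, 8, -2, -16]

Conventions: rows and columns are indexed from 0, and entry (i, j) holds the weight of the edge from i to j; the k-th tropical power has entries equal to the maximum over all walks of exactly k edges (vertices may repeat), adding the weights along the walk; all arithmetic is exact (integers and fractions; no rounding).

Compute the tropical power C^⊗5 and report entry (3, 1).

C^⊗2:
  [8, 9, 7, 8]
  [2, 18, 6, 2]
  [11, 13, 8, -1]
  [10, 17, 9, 3]
C^⊗3:
  [14, 18, 11, 12]
  [11, 27, 15, 11]
  [15, 22, 14, 13]
  [14, 26, 14, 14]
C^⊗4:
  [18, 27, 17, 16]
  [20, 36, 24, 20]
  [19, 31, 19, 19]
  [20, 35, 23, 19]
C^⊗5:
  [22, 36, 24, 22]
  [29, 45, 33, 29]
  [25, 40, 28, 24]
  [28, 44, 32, 28]
Key observation: the optimum is the walk 3->1->1->1->1->1, with weight 8 + 9 + 9 + 9 + 9 = 44.
Optimal value attained by: walk 3->1->1->1->1->1.
Answer: (C^⊗5)[3][1] = 44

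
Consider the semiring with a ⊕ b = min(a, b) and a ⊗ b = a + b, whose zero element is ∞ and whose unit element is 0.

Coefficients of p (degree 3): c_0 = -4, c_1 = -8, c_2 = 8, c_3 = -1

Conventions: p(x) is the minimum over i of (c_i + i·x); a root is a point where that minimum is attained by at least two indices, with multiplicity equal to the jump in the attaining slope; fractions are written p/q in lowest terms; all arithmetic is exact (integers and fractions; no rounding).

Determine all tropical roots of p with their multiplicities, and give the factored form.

hull edge (i=0, c=-4) to (i=1, c=-8): slope -4, span 1
hull edge (i=1, c=-8) to (i=3, c=-1): slope 7/2, span 2
Factored form: p(x) = -1 ⊗ (x ⊕ (-7/2)) ⊗ (x ⊕ (-7/2)) ⊗ (x ⊕ 4)
Answer: roots = -7/2 (mult 2), 4 (mult 1)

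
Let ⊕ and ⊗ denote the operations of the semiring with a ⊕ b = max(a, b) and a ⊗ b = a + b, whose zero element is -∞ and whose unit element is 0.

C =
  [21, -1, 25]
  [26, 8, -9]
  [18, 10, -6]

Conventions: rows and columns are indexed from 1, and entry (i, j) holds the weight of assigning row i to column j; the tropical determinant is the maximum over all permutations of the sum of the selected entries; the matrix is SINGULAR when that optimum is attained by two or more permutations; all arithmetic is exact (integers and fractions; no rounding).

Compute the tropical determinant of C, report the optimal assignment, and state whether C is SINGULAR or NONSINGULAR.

σ = (1, 2, 3): 21 + 8 + (-6) = 23
σ = (1, 3, 2): 21 + (-9) + 10 = 22
σ = (2, 1, 3): (-1) + 26 + (-6) = 19
σ = (2, 3, 1): (-1) + (-9) + 18 = 8
σ = (3, 1, 2): 25 + 26 + 10 = 61
σ = (3, 2, 1): 25 + 8 + 18 = 51
Optimal value attained by: σ = (3, 1, 2).
Answer: det⊕(C) = 61; verdict: NONSINGULAR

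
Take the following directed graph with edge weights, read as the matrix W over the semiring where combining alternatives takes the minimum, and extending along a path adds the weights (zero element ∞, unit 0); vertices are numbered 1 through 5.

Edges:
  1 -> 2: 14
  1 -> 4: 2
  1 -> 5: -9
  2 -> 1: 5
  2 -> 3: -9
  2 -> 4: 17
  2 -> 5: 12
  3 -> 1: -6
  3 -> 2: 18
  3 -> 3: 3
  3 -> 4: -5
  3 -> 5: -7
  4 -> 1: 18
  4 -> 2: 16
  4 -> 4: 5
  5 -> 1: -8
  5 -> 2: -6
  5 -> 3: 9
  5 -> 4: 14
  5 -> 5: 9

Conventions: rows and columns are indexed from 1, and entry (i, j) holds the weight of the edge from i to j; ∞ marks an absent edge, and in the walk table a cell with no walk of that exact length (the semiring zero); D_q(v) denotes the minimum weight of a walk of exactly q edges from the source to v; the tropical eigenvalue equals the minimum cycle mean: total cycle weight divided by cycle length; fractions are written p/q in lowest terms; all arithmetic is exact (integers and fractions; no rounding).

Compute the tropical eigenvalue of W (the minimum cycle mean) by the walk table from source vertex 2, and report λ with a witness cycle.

q=0: [∞, 0, ∞, ∞, ∞]
q=1: [5, ∞, -9, 17, 12]
q=2: [-15, 6, -6, -14, -16]
q=3: [-24, -22, -7, -13, -24]
q=4: [-32, -30, -31, -22, -33]
q=5: [-41, -39, -39, -36, -41]
Optimal cycle mean attained by: cycle 1->5->1, total (-9) + (-8), length 2.
Answer: λ = -17/2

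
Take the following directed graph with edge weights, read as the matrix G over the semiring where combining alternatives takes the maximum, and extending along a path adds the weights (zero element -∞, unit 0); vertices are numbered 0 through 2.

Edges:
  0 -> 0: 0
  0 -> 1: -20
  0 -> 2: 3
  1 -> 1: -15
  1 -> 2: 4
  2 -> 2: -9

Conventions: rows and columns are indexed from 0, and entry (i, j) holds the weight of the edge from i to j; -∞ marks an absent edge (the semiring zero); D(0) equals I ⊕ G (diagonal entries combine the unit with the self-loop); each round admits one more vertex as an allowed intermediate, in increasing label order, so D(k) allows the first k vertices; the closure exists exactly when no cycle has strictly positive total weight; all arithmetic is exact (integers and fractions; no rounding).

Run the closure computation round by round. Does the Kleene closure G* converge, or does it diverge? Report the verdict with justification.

D(0):
  [0, -20, 3]
  [-∞, 0, 4]
  [-∞, -∞, 0]
D(1):
  [0, -20, 3]
  [-∞, 0, 4]
  [-∞, -∞, 0]
D(2):
  [0, -20, 3]
  [-∞, 0, 4]
  [-∞, -∞, 0]
D(3):
  [0, -20, 3]
  [-∞, 0, 4]
  [-∞, -∞, 0]
Key observation: every diagonal entry stays at the unit through all rounds, so no improving cycle exists.
Answer: CONVERGES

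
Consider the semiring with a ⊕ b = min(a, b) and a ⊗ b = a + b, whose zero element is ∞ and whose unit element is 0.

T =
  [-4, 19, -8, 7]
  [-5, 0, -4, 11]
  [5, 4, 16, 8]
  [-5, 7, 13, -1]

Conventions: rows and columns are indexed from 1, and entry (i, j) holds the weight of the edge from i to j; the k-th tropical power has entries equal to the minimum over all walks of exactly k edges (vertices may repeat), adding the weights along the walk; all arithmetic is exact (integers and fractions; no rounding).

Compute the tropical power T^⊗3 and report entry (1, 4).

T^⊗2:
  [-8, -4, -12, 0]
  [-9, 0, -13, 2]
  [-1, 4, -3, 7]
  [-9, 6, -13, -2]
T^⊗3:
  [-12, -8, -16, -4]
  [-13, -9, -17, -5]
  [-5, 1, -9, 5]
  [-13, -9, -17, -5]
Key observation: the optimum is the walk 1->1->3->4, with weight (-4) + (-8) + 8 = -4.
Optimal value attained by: walk 1->1->3->4.
Answer: (T^⊗3)[1][4] = -4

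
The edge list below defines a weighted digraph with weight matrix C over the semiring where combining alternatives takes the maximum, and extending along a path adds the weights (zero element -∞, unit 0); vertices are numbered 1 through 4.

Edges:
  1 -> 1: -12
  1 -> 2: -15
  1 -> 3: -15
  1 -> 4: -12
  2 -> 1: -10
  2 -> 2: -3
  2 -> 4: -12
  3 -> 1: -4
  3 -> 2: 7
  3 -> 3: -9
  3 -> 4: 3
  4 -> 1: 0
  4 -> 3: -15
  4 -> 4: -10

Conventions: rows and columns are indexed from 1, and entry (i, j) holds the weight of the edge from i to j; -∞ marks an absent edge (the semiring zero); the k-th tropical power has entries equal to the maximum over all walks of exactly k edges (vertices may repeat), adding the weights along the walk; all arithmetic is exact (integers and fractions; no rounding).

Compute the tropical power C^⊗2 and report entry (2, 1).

C^⊗2:
  [-12, -8, -24, -12]
  [-12, -6, -25, -15]
  [3, 4, -12, -5]
  [-10, -8, -15, -12]
Key observation: the optimum is the walk 2->4->1, with weight (-12) + 0 = -12.
Optimal value attained by: walk 2->4->1.
Answer: (C^⊗2)[2][1] = -12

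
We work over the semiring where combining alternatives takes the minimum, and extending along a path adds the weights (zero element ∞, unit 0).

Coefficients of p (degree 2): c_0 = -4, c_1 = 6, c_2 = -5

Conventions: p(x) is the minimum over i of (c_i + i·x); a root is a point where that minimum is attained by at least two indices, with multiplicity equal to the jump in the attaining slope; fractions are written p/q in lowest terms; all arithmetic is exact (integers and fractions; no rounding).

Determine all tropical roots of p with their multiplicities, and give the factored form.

hull edge (i=0, c=-4) to (i=2, c=-5): slope -1/2, span 2
Factored form: p(x) = -5 ⊗ (x ⊕ 1/2) ⊗ (x ⊕ 1/2)
Answer: roots = 1/2 (mult 2)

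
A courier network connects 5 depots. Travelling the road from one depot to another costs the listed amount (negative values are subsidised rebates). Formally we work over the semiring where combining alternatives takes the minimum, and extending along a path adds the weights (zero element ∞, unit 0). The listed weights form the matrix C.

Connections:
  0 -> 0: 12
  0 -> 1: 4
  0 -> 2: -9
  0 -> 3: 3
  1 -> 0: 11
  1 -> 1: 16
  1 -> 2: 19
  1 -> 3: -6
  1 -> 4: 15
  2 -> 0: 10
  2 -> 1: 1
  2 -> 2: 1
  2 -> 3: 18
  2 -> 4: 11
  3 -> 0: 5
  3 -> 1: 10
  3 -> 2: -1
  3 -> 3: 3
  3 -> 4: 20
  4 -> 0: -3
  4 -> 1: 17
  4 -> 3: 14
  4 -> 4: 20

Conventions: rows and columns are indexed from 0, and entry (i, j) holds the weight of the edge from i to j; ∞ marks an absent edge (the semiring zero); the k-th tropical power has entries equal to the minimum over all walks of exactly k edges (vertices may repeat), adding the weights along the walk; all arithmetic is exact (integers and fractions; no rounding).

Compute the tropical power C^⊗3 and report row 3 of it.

C^⊗2:
  [1, -8, -8, -2, 2]
  [-1, 4, -7, -3, 14]
  [8, 2, 1, -5, 12]
  [8, 0, -4, 4, 10]
  [9, 1, -12, 0, 32]
C^⊗3:
  [-1, -7, -8, -14, 3]
  [2, -6, -10, -2, 4]
  [0, 2, -6, -4, 12]
  [6, -3, -3, -6, 7]
  [-2, -11, -11, -5, -1]
Answer: row 3 of C^⊗3 = [6, -3, -3, -6, 7]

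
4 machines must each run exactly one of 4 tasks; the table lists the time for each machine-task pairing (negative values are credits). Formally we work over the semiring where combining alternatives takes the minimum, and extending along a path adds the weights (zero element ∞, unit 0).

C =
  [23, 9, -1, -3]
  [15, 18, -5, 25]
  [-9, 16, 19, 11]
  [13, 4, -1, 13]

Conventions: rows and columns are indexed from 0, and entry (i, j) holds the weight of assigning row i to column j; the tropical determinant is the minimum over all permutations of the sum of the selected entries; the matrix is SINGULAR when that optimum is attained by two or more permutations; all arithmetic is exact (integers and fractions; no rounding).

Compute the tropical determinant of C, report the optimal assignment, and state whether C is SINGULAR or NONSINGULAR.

σ = (0, 1, 2, 3): 23 + 18 + 19 + 13 = 73
σ = (0, 1, 3, 2): 23 + 18 + 11 + (-1) = 51
σ = (0, 2, 1, 3): 23 + (-5) + 16 + 13 = 47
σ = (0, 2, 3, 1): 23 + (-5) + 11 + 4 = 33
σ = (0, 3, 1, 2): 23 + 25 + 16 + (-1) = 63
σ = (0, 3, 2, 1): 23 + 25 + 19 + 4 = 71
σ = (1, 0, 2, 3): 9 + 15 + 19 + 13 = 56
σ = (1, 0, 3, 2): 9 + 15 + 11 + (-1) = 34
σ = (1, 2, 0, 3): 9 + (-5) + (-9) + 13 = 8
σ = (1, 2, 3, 0): 9 + (-5) + 11 + 13 = 28
σ = (1, 3, 0, 2): 9 + 25 + (-9) + (-1) = 24
σ = (1, 3, 2, 0): 9 + 25 + 19 + 13 = 66
σ = (2, 0, 1, 3): (-1) + 15 + 16 + 13 = 43
σ = (2, 0, 3, 1): (-1) + 15 + 11 + 4 = 29
σ = (2, 1, 0, 3): (-1) + 18 + (-9) + 13 = 21
σ = (2, 1, 3, 0): (-1) + 18 + 11 + 13 = 41
σ = (2, 3, 0, 1): (-1) + 25 + (-9) + 4 = 19
σ = (2, 3, 1, 0): (-1) + 25 + 16 + 13 = 53
σ = (3, 0, 1, 2): (-3) + 15 + 16 + (-1) = 27
σ = (3, 0, 2, 1): (-3) + 15 + 19 + 4 = 35
σ = (3, 1, 0, 2): (-3) + 18 + (-9) + (-1) = 5
σ = (3, 1, 2, 0): (-3) + 18 + 19 + 13 = 47
σ = (3, 2, 0, 1): (-3) + (-5) + (-9) + 4 = -13
σ = (3, 2, 1, 0): (-3) + (-5) + 16 + 13 = 21
Optimal value attained by: σ = (3, 2, 0, 1).
Answer: det⊕(C) = -13; verdict: NONSINGULAR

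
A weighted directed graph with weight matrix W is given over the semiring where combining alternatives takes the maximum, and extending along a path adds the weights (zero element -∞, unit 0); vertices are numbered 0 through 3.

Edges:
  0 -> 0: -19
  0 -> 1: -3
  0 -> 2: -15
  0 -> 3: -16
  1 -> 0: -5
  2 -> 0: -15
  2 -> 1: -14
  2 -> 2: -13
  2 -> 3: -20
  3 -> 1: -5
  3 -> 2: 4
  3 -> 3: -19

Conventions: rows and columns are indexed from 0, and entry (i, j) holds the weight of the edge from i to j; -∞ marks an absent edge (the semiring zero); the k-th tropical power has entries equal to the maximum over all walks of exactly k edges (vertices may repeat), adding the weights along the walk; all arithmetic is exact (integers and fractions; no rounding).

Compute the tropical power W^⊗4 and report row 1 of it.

W^⊗2:
  [-8, -21, -12, -35]
  [-24, -8, -20, -21]
  [-19, -18, -16, -31]
  [-10, -10, -9, -16]
W^⊗3:
  [-26, -11, -23, -24]
  [-13, -26, -17, -40]
  [-23, -22, -27, -35]
  [-15, -13, -12, -26]
W^⊗4:
  [-16, -29, -20, -42]
  [-31, -16, -28, -29]
  [-27, -26, -31, -39]
  [-18, -18, -22, -31]
Answer: row 1 of W^⊗4 = [-31, -16, -28, -29]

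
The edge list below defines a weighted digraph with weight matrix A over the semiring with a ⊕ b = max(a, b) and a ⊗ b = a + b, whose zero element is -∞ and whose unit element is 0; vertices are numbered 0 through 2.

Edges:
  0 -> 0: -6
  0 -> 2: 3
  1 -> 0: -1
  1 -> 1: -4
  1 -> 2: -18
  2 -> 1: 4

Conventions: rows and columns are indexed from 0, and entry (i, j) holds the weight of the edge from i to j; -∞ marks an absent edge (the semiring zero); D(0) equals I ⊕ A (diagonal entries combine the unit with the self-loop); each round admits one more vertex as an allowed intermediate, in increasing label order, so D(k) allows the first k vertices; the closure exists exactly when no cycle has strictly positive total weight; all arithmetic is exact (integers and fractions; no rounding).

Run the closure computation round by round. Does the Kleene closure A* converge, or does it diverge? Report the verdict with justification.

D(0):
  [0, -∞, 3]
  [-1, 0, -18]
  [-∞, 4, 0]
D(1):
  [0, -∞, 3]
  [-1, 0, 2]
  [-∞, 4, 0]
Detection: at round 2, diagonal entry (2, 2) turns strictly positive.
Key observation: the cycle 2->1->0->2 has total weight 4 + (-1) + 3, which is strictly positive.
Answer: DIVERGES — positive cycle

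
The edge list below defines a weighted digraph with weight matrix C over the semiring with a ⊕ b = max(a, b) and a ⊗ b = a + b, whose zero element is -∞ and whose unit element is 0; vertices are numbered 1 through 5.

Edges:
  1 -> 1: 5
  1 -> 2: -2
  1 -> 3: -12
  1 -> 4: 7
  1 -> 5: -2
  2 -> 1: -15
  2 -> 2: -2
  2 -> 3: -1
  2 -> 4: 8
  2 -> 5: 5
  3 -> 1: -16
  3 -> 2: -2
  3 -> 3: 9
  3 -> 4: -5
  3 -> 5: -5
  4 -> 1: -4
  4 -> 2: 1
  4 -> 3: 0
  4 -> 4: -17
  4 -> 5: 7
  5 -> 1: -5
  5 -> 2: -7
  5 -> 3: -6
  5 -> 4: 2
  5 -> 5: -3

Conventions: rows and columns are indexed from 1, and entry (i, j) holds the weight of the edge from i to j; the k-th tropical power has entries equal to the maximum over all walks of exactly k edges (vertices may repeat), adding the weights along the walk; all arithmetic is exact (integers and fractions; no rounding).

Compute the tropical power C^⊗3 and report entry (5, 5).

C^⊗2:
  [10, 8, 7, 12, 14]
  [4, 9, 8, 7, 15]
  [-7, 7, 18, 6, 4]
  [2, 0, 9, 9, 6]
  [0, 3, 3, 2, 9]
C^⊗3:
  [15, 13, 16, 17, 19]
  [10, 8, 17, 17, 14]
  [2, 16, 27, 15, 13]
  [7, 10, 18, 9, 16]
  [5, 3, 12, 11, 9]
Key observation: the optimum is the walk 5->1->4->5, with weight (-5) + 7 + 7 = 9.
Optimal value attained by: walk 5->1->4->5.
Answer: (C^⊗3)[5][5] = 9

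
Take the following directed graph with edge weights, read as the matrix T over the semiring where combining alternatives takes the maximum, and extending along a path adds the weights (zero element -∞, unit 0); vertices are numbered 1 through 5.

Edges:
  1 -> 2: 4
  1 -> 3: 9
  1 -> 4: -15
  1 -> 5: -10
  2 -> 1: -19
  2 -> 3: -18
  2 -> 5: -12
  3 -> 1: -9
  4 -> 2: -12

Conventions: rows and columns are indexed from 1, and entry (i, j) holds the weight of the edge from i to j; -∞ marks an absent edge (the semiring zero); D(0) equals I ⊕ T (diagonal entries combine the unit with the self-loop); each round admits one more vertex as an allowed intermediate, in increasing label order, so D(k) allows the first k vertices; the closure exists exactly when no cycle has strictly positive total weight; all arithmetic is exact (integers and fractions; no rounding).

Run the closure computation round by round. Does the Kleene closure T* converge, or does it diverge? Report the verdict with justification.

D(0):
  [0, 4, 9, -15, -10]
  [-19, 0, -18, -∞, -12]
  [-9, -∞, 0, -∞, -∞]
  [-∞, -12, -∞, 0, -∞]
  [-∞, -∞, -∞, -∞, 0]
D(1):
  [0, 4, 9, -15, -10]
  [-19, 0, -10, -34, -12]
  [-9, -5, 0, -24, -19]
  [-∞, -12, -∞, 0, -∞]
  [-∞, -∞, -∞, -∞, 0]
D(2):
  [0, 4, 9, -15, -8]
  [-19, 0, -10, -34, -12]
  [-9, -5, 0, -24, -17]
  [-31, -12, -22, 0, -24]
  [-∞, -∞, -∞, -∞, 0]
D(3):
  [0, 4, 9, -15, -8]
  [-19, 0, -10, -34, -12]
  [-9, -5, 0, -24, -17]
  [-31, -12, -22, 0, -24]
  [-∞, -∞, -∞, -∞, 0]
D(4):
  [0, 4, 9, -15, -8]
  [-19, 0, -10, -34, -12]
  [-9, -5, 0, -24, -17]
  [-31, -12, -22, 0, -24]
  [-∞, -∞, -∞, -∞, 0]
D(5):
  [0, 4, 9, -15, -8]
  [-19, 0, -10, -34, -12]
  [-9, -5, 0, -24, -17]
  [-31, -12, -22, 0, -24]
  [-∞, -∞, -∞, -∞, 0]
Key observation: every diagonal entry stays at the unit through all rounds, so no improving cycle exists.
Answer: CONVERGES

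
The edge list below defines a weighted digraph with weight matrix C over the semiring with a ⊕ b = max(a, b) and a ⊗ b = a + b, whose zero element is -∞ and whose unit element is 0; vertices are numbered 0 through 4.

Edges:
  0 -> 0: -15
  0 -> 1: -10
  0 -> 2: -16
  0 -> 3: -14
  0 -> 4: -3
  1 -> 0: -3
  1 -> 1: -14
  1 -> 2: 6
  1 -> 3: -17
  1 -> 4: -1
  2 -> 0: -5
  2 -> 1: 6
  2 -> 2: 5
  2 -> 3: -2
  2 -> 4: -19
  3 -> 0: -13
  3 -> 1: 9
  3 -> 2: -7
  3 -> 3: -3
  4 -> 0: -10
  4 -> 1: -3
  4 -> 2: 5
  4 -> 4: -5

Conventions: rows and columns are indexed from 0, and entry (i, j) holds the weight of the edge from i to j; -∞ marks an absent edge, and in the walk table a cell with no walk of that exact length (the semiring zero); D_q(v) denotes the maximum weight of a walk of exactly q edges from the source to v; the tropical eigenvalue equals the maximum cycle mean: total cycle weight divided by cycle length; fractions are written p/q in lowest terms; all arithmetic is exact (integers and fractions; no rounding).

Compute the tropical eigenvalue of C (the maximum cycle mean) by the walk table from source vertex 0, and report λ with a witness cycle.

q=0: [0, -∞, -∞, -∞, -∞]
q=1: [-15, -10, -16, -14, -3]
q=2: [-13, -5, 2, -17, -8]
q=3: [-3, 8, 7, 0, -6]
q=4: [5, 13, 14, 5, 7]
q=5: [10, 20, 19, 12, 12]
Optimal cycle mean attained by: cycle 1->2->1, total 6 + 6, length 2.
Answer: λ = 6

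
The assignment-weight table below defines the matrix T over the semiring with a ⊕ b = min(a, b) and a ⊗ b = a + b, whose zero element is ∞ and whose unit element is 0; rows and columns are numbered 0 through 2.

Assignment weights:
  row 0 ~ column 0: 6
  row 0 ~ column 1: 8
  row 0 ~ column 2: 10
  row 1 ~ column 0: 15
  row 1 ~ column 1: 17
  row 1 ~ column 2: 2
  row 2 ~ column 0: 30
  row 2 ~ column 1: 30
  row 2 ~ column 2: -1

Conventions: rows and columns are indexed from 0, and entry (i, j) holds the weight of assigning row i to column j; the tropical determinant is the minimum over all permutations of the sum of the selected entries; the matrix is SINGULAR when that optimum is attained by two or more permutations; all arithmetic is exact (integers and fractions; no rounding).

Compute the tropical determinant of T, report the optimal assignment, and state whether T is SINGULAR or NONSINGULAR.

σ = (0, 1, 2): 6 + 17 + (-1) = 22
σ = (0, 2, 1): 6 + 2 + 30 = 38
σ = (1, 0, 2): 8 + 15 + (-1) = 22
σ = (1, 2, 0): 8 + 2 + 30 = 40
σ = (2, 0, 1): 10 + 15 + 30 = 55
σ = (2, 1, 0): 10 + 17 + 30 = 57
Optimal value attained by: σ = (0, 1, 2).
Answer: det⊕(T) = 22; verdict: SINGULAR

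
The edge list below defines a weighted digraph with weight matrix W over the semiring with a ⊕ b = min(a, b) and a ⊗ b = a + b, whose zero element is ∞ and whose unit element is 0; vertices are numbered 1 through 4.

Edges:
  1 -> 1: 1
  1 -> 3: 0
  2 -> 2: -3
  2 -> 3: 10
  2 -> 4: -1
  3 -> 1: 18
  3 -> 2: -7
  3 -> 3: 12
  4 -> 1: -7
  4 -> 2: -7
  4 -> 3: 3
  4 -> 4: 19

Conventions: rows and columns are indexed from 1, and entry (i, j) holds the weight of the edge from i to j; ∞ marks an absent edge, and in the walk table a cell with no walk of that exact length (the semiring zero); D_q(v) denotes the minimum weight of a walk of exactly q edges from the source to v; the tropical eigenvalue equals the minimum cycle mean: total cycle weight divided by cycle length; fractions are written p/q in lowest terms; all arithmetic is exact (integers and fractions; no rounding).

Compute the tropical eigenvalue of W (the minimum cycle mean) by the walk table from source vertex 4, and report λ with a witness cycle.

q=0: [∞, ∞, ∞, 0]
q=1: [-7, -7, 3, 19]
q=2: [-6, -10, -7, -8]
q=3: [-15, -15, -6, -11]
q=4: [-18, -18, -15, -16]
Optimal cycle mean attained by: cycle 2->4->2, total (-1) + (-7), length 2.
Answer: λ = -4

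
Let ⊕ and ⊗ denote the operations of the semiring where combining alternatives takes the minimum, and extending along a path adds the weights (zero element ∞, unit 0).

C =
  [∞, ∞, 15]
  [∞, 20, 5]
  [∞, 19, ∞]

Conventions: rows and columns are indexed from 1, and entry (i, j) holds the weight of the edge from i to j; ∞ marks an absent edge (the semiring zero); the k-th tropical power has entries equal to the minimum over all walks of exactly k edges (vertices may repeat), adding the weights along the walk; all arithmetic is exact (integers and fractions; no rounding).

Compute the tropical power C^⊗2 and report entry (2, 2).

C^⊗2:
  [∞, 34, ∞]
  [∞, 24, 25]
  [∞, 39, 24]
Key observation: the optimum is the walk 2->3->2, with weight 5 + 19 = 24.
Optimal value attained by: walk 2->3->2.
Answer: (C^⊗2)[2][2] = 24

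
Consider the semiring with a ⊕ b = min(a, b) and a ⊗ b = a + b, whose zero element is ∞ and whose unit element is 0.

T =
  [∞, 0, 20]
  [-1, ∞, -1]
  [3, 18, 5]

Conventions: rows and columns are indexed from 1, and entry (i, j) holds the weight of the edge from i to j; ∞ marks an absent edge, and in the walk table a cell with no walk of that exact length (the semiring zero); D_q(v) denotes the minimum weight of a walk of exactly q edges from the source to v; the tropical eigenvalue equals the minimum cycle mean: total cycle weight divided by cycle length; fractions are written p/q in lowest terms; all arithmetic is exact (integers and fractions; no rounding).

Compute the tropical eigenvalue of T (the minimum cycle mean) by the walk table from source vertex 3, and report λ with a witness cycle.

q=0: [∞, ∞, 0]
q=1: [3, 18, 5]
q=2: [8, 3, 10]
q=3: [2, 8, 2]
Optimal cycle mean attained by: cycle 1->2->1, total 0 + (-1), length 2.
Answer: λ = -1/2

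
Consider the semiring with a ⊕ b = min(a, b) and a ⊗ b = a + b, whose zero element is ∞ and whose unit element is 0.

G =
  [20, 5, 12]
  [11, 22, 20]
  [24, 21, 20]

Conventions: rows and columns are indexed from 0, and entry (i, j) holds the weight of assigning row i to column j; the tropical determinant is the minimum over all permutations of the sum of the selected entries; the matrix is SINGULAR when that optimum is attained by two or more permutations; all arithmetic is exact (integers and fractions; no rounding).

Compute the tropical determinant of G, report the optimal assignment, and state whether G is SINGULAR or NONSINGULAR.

σ = (0, 1, 2): 20 + 22 + 20 = 62
σ = (0, 2, 1): 20 + 20 + 21 = 61
σ = (1, 0, 2): 5 + 11 + 20 = 36
σ = (1, 2, 0): 5 + 20 + 24 = 49
σ = (2, 0, 1): 12 + 11 + 21 = 44
σ = (2, 1, 0): 12 + 22 + 24 = 58
Optimal value attained by: σ = (1, 0, 2).
Answer: det⊕(G) = 36; verdict: NONSINGULAR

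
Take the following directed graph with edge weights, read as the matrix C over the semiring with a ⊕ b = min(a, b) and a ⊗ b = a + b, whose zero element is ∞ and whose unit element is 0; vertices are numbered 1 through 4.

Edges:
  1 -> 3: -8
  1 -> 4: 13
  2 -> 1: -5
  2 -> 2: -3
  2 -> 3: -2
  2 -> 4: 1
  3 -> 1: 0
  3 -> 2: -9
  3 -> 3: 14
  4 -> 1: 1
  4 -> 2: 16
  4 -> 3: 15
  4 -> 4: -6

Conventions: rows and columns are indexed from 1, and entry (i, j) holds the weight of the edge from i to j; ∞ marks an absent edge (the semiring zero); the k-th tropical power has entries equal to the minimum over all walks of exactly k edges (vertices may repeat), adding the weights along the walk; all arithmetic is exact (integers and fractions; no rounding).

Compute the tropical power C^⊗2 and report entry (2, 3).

C^⊗2:
  [-8, -17, 6, 7]
  [-8, -11, -13, -5]
  [-14, -12, -11, -8]
  [-5, 6, -7, -12]
Key observation: the optimum is the walk 2->1->3, with weight (-5) + (-8) = -13.
Optimal value attained by: walk 2->1->3.
Answer: (C^⊗2)[2][3] = -13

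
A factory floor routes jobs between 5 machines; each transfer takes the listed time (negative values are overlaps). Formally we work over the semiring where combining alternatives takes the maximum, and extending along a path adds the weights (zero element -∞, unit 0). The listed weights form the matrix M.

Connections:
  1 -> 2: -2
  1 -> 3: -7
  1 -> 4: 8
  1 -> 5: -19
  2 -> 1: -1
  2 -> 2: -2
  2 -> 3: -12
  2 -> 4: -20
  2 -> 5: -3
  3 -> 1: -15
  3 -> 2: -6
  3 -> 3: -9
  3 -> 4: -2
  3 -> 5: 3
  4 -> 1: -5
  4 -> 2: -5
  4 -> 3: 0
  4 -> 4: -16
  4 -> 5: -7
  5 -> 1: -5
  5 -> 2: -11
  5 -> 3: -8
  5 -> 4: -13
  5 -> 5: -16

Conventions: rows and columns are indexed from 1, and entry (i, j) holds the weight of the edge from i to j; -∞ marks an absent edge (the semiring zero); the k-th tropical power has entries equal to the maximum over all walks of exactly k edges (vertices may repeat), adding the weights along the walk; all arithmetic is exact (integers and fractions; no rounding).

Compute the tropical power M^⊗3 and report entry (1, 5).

M^⊗2:
  [3, 3, 8, -8, 1]
  [-3, -3, -8, 7, -5]
  [-2, -7, -2, -7, -6]
  [-6, -6, -9, 3, 3]
  [-12, -7, -12, 3, -5]
M^⊗3:
  [2, 2, -1, 11, 11]
  [2, 2, 7, 5, 0]
  [-8, -4, -7, 6, 1]
  [-2, -2, 3, 2, -4]
  [-2, -2, 3, -4, -4]
Key observation: the optimum is the walk 1->4->3->5, with weight 8 + 0 + 3 = 11.
Optimal value attained by: walk 1->4->3->5.
Answer: (M^⊗3)[1][5] = 11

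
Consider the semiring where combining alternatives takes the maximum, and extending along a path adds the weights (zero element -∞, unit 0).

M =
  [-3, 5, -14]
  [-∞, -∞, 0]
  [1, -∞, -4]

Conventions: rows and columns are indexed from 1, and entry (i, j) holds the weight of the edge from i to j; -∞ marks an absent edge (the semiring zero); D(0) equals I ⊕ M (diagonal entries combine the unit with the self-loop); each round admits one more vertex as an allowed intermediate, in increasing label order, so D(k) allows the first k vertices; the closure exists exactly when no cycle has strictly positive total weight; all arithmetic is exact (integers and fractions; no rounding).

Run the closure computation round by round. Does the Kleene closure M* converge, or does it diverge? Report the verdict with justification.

D(0):
  [0, 5, -14]
  [-∞, 0, 0]
  [1, -∞, 0]
D(1):
  [0, 5, -14]
  [-∞, 0, 0]
  [1, 6, 0]
Detection: at round 2, diagonal entry (3, 3) turns strictly positive.
Key observation: the cycle 3->1->2->3 has total weight 1 + 5 + 0, which is strictly positive.
Answer: DIVERGES — positive cycle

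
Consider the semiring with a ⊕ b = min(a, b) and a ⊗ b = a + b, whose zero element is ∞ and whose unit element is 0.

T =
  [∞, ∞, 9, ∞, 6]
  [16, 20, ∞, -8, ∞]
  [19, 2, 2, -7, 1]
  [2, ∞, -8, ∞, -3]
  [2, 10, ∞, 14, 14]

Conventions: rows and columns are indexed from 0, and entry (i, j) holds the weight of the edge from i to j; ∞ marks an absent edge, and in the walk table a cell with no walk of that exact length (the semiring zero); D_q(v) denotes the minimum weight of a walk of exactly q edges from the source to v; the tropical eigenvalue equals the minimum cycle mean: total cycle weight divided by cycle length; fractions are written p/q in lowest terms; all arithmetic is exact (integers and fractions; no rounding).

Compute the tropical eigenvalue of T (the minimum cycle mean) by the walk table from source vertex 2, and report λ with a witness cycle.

q=0: [∞, ∞, 0, ∞, ∞]
q=1: [19, 2, 2, -7, 1]
q=2: [-5, 4, -15, -6, -10]
q=3: [-8, -13, -14, -22, -14]
q=4: [-20, -12, -30, -21, -25]
q=5: [-23, -28, -29, -37, -29]
Optimal cycle mean attained by: cycle 2->3->2, total (-7) + (-8), length 2.
Answer: λ = -15/2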